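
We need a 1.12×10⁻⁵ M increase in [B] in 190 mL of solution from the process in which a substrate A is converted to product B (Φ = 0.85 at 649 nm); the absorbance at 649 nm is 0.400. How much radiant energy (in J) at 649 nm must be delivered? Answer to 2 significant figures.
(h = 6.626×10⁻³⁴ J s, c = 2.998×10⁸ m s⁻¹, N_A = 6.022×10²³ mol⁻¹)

Product: (1.12×10⁻⁵ M)(0.19 L) = 2.128×10⁻⁶ mol.
Photons that must be absorbed: 2.128×10⁻⁶ / 0.85 = 2.504×10⁻⁶ mol.
Fraction absorbed: 1 − 10^(−0.400) = 0.6019.
Incident photons needed: 2.504×10⁻⁶ / 0.6019 = 4.160×10⁻⁶ mol.
Photon energy: hc/λ = 3.061×10⁻¹⁹ J; per mole, 1.843×10⁵ J mol⁻¹.
Energy required: 4.160×10⁻⁶ × 1.843×10⁵ = 0.77 J.

0.77 J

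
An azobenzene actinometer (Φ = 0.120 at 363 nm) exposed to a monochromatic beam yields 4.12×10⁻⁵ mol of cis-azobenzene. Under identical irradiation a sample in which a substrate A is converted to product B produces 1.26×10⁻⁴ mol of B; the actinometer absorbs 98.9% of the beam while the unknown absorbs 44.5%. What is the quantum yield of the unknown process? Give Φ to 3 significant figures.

Photons absorbed by the actinometer: 4.12×10⁻⁵ / 0.120 = 3.433×10⁻⁴ mol.
Incident flux: 3.433×10⁻⁴ / 0.989 = 3.471×10⁻⁴ einstein.
Absorbed by unknown: 0.445 × 3.471×10⁻⁴ = 1.545×10⁻⁴ mol.
Φ(unknown) = 1.26×10⁻⁴ / 1.545×10⁻⁴ = 0.816.

Φ = 0.816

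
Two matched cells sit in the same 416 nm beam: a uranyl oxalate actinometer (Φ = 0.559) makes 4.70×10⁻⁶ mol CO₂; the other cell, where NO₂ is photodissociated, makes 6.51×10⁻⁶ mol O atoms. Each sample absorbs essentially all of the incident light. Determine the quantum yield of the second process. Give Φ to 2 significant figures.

Photons absorbed by the actinometer: 4.70×10⁻⁶ / 0.559 = 8.408×10⁻⁶ mol.
Φ(unknown) = 6.51×10⁻⁶ / 8.408×10⁻⁶ = 0.77.

Φ = 0.77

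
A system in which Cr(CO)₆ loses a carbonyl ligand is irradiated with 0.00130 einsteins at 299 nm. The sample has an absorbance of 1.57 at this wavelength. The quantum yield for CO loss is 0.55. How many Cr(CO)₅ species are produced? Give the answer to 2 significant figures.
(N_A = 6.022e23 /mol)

4.2e20 species

Fraction absorbed: 1 − 10^(−1.57) = 0.9731.
Photons absorbed: 0.9731 × 0.00130 = 0.001265 mol.
Product: Φ × n_abs = 0.55 × 0.001265 = 6.958e-4 mol.
As a count: 6.958e-4 × 6.022e23 = 4.2e20.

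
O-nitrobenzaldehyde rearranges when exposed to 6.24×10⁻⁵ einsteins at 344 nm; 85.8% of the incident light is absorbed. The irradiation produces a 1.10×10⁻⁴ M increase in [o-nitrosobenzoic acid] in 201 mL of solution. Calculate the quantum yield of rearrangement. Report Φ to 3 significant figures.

Φ = 0.413

Product: (1.10×10⁻⁴ M)(0.201 L) = 2.211×10⁻⁵ mol.
Photons absorbed: 0.858 × 6.24×10⁻⁵ = 5.354×10⁻⁵ mol.
Φ = 2.211×10⁻⁵ mol / 5.354×10⁻⁵ mol photons = 0.413.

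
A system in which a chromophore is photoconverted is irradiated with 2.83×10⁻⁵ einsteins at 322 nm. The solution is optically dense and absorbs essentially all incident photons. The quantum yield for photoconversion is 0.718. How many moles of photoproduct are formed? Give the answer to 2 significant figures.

2.0×10⁻⁵ mol

Product: Φ × n_abs = 0.718 × 2.83×10⁻⁵ = 2.032×10⁻⁵ mol.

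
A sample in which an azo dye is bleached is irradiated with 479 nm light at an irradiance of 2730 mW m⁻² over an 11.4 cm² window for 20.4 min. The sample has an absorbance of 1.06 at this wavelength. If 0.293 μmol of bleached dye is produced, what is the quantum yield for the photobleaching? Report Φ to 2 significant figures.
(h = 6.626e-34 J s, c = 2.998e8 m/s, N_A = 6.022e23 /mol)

Product: 0.293 μmol = 2.93e-7 mol.
Photon energy at 479 nm: hc/λ = (6.626e-34)(2.998e8)/(479e-9) = 4.147e-19 J.
Energy delivered: (2730 mW m⁻²)(11.4e-4 m²)(1224 s) = 3.809 J.
Photons incident: 3.809 / 4.147e-19 = 9.185e18, i.e. 9.185e18/6.022e23 = 1.525e-5 mol.
Fraction absorbed: 1 − 10^(−1.06) = 0.9129.
Photons absorbed: 0.9129 × 1.525e-5 = 1.392e-5 mol.
Φ = 2.93e-7 mol / 1.392e-5 mol photons = 0.021.

Φ = 0.021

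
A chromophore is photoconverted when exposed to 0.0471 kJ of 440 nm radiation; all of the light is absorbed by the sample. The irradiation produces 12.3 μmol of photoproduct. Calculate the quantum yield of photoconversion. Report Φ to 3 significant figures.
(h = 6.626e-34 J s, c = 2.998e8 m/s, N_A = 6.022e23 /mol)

Product: 12.3 μmol = 1.23e-5 mol.
Photon energy at 440 nm: hc/λ = (6.626e-34)(2.998e8)/(440e-9) = 4.515e-19 J.
Incident energy: 0.0471 kJ = 47.1 J.
Photons incident: 47.1 / 4.515e-19 = 1.043e20, i.e. 1.043e20/6.022e23 = 1.732e-4 mol.
Φ = 1.23e-5 mol / 1.732e-4 mol photons = 0.0710.

Φ = 0.0710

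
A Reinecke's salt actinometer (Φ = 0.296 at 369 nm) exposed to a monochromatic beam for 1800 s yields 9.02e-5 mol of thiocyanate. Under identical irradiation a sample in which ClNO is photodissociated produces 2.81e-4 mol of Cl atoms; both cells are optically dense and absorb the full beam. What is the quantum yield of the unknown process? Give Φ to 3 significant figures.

Photons absorbed by the actinometer: 9.02e-5 / 0.296 = 3.047e-4 mol.
Φ(unknown) = 2.81e-4 / 3.047e-4 = 0.922.

Φ = 0.922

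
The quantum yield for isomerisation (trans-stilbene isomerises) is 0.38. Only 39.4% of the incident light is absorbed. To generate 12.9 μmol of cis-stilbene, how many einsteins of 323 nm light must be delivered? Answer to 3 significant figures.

8.62×10⁻⁵ einstein

Product: 12.9 μmol = 1.29×10⁻⁵ mol.
Photons that must be absorbed: 1.29×10⁻⁵ / 0.38 = 3.395×10⁻⁵ mol.
Incident photons needed: 3.395×10⁻⁵ / 0.394 = 8.617×10⁻⁵ mol.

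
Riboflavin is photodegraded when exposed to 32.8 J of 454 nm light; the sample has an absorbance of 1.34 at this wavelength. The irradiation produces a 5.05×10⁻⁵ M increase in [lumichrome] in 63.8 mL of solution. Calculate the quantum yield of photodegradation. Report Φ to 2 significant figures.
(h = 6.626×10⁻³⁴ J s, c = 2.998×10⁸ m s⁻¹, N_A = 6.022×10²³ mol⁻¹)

Φ = 0.027

Product: (5.05×10⁻⁵ M)(0.0638 L) = 3.222×10⁻⁶ mol.
Photon energy at 454 nm: hc/λ = (6.626×10⁻³⁴)(2.998×10⁸)/(454×10⁻⁹) = 4.375×10⁻¹⁹ J.
Photons incident: 32.8 / 4.375×10⁻¹⁹ = 7.497×10¹⁹, i.e. 7.497×10¹⁹/6.022×10²³ = 1.245×10⁻⁴ mol.
Fraction absorbed: 1 − 10^(−1.34) = 0.9543.
Photons absorbed: 0.9543 × 1.245×10⁻⁴ = 1.188×10⁻⁴ mol.
Φ = 3.222×10⁻⁶ mol / 1.188×10⁻⁴ mol photons = 0.027.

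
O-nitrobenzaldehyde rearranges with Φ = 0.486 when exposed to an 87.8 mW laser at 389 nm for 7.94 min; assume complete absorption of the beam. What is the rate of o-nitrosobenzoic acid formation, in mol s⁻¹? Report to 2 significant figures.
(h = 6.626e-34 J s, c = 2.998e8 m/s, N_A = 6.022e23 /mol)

Photon energy at 389 nm: hc/λ = (6.626e-34)(2.998e8)/(389e-9) = 5.107e-19 J.
Energy delivered: (87.8 mW)(476.4 s) = 41.83 J.
Photons incident: 41.83 / 5.107e-19 = 8.191e19, i.e. 8.191e19/6.022e23 = 1.360e-4 mol.
Product formed: 0.486 × 1.360e-4 = 6.610e-5 mol.
Rate: 6.610e-5 / 476.4 s = 1.4e-7 mol s⁻¹.

1.4e-7 mol s⁻¹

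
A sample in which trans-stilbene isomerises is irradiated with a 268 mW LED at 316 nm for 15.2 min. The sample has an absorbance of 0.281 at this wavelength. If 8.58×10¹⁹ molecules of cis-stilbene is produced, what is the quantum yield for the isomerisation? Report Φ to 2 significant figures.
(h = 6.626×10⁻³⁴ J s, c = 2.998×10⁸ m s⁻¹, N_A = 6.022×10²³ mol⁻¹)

Φ = 0.46

Product: 8.58×10¹⁹ / 6.022×10²³ = 1.425×10⁻⁴ mol.
Photon energy at 316 nm: hc/λ = (6.626×10⁻³⁴)(2.998×10⁸)/(316×10⁻⁹) = 6.286×10⁻¹⁹ J.
Energy delivered: (268 mW)(912 s) = 244.4 J.
Photons incident: 244.4 / 6.286×10⁻¹⁹ = 3.888×10²⁰, i.e. 3.888×10²⁰/6.022×10²³ = 6.456×10⁻⁴ mol.
Fraction absorbed: 1 − 10^(−0.281) = 0.4764.
Photons absorbed: 0.4764 × 6.456×10⁻⁴ = 3.076×10⁻⁴ mol.
Φ = 1.425×10⁻⁴ mol / 3.076×10⁻⁴ mol photons = 0.46.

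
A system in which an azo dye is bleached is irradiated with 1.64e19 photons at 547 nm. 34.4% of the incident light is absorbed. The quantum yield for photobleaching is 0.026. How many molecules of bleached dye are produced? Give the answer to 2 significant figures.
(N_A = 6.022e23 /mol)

1.5e17 molecules

Moles of photons: 1.64e19 / 6.022e23 = 2.723e-5 mol.
Photons absorbed: 0.344 × 2.723e-5 = 9.367e-6 mol.
Product: Φ × n_abs = 0.026 × 9.367e-6 = 2.435e-7 mol.
As a count: 2.435e-7 × 6.022e23 = 1.5e17.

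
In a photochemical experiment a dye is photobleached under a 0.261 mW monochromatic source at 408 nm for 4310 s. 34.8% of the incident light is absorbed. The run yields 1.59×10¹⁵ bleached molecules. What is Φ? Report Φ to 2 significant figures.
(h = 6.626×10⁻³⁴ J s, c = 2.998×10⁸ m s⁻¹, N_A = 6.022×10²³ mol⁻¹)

Φ = 0.0020

Product: 1.59×10¹⁵ / 6.022×10²³ = 2.640×10⁻⁹ mol.
Photon energy at 408 nm: hc/λ = (6.626×10⁻³⁴)(2.998×10⁸)/(408×10⁻⁹) = 4.869×10⁻¹⁹ J.
Energy delivered: (0.261 mW)(4310 s) = 1.125 J.
Photons incident: 1.125 / 4.869×10⁻¹⁹ = 2.311×10¹⁸, i.e. 2.311×10¹⁸/6.022×10²³ = 3.838×10⁻⁶ mol.
Photons absorbed: 0.348 × 3.838×10⁻⁶ = 1.336×10⁻⁶ mol.
Φ = 2.640×10⁻⁹ mol / 1.336×10⁻⁶ mol photons = 0.0020.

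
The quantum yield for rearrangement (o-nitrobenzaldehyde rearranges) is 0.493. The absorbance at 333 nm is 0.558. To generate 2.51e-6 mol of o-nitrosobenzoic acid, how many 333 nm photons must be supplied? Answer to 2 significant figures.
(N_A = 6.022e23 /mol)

4.2e18 photons

Photons that must be absorbed: 2.51e-6 / 0.493 = 5.091e-6 mol.
Fraction absorbed: 1 − 10^(−0.558) = 0.7233.
Incident photons needed: 5.091e-6 / 0.7233 = 7.039e-6 mol.
Photon count: 7.039e-6 × 6.022e23 = 4.2e18.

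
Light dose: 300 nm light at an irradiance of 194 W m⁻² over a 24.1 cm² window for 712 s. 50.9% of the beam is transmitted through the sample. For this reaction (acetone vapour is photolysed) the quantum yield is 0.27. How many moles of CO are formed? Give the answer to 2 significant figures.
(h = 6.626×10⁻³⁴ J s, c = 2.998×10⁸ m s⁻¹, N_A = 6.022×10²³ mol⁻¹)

1.1×10⁻⁴ mol

Photon energy at 300 nm: hc/λ = (6.626×10⁻³⁴)(2.998×10⁸)/(300×10⁻⁹) = 6.622×10⁻¹⁹ J.
Energy delivered: (194 W m⁻²)(24.1×10⁻⁴ m²)(712 s) = 332.9 J.
Photons incident: 332.9 / 6.622×10⁻¹⁹ = 5.027×10²⁰, i.e. 5.027×10²⁰/6.022×10²³ = 8.348×10⁻⁴ mol.
Fraction absorbed: 1 − 50.9/100 = 0.4910.
Photons absorbed: 0.4910 × 8.348×10⁻⁴ = 4.099×10⁻⁴ mol.
Product: Φ × n_abs = 0.27 × 4.099×10⁻⁴ = 1.107×10⁻⁴ mol.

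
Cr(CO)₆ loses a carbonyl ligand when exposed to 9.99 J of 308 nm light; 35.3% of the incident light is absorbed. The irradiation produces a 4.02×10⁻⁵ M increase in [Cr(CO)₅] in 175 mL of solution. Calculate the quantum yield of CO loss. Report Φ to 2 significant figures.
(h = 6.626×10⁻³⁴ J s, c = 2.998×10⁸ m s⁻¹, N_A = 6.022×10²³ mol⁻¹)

Product: (4.02×10⁻⁵ M)(0.175 L) = 7.035×10⁻⁶ mol.
Photon energy at 308 nm: hc/λ = (6.626×10⁻³⁴)(2.998×10⁸)/(308×10⁻⁹) = 6.450×10⁻¹⁹ J.
Photons incident: 9.99 / 6.450×10⁻¹⁹ = 1.549×10¹⁹, i.e. 1.549×10¹⁹/6.022×10²³ = 2.572×10⁻⁵ mol.
Photons absorbed: 0.353 × 2.572×10⁻⁵ = 9.079×10⁻⁶ mol.
Φ = 7.035×10⁻⁶ mol / 9.079×10⁻⁶ mol photons = 0.77.

Φ = 0.77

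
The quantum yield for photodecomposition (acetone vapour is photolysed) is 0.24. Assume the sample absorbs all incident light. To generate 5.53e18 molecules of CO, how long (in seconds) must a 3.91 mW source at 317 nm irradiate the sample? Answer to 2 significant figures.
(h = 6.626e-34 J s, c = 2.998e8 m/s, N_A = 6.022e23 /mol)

t ≈ 3700 s

Product: 5.53e18 / 6.022e23 = 9.183e-6 mol.
Photons that must be absorbed: 9.183e-6 / 0.24 = 3.826e-5 mol.
Photon energy: hc/λ = 6.266e-19 J; per mole, 3.773e5 J mol⁻¹.
Energy required: 3.826e-5 × 3.773e5 = 14.44 J.
Time: 14.44 J / 0.00391 W = 3700 s.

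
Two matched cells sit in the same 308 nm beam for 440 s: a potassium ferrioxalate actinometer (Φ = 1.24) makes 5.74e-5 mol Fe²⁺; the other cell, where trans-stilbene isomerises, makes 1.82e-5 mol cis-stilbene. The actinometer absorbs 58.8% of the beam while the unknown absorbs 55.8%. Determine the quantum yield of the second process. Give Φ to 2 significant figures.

Φ = 0.41

Photons absorbed by the actinometer: 5.74e-5 / 1.24 = 4.629e-5 mol.
Incident flux: 4.629e-5 / 0.588 = 7.872e-5 einstein.
Absorbed by unknown: 0.558 × 7.872e-5 = 4.393e-5 mol.
Φ(unknown) = 1.82e-5 / 4.393e-5 = 0.41.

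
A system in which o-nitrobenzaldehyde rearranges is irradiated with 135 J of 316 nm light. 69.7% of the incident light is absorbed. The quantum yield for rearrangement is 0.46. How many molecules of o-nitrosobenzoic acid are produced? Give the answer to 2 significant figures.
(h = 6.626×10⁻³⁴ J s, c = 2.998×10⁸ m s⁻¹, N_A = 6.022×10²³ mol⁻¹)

6.9×10¹⁹ molecules

Photon energy at 316 nm: hc/λ = (6.626×10⁻³⁴)(2.998×10⁸)/(316×10⁻⁹) = 6.286×10⁻¹⁹ J.
Photons incident: 135 / 6.286×10⁻¹⁹ = 2.148×10²⁰, i.e. 2.148×10²⁰/6.022×10²³ = 3.567×10⁻⁴ mol.
Photons absorbed: 0.697 × 3.567×10⁻⁴ = 2.486×10⁻⁴ mol.
Product: Φ × n_abs = 0.46 × 2.486×10⁻⁴ = 1.144×10⁻⁴ mol.
As a count: 1.144×10⁻⁴ × 6.022×10²³ = 6.9×10¹⁹.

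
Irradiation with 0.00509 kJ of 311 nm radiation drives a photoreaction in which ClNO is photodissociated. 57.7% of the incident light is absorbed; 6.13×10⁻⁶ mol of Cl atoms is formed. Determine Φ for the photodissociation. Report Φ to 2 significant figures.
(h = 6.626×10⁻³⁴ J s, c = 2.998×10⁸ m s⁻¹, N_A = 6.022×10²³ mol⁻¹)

Photon energy at 311 nm: hc/λ = (6.626×10⁻³⁴)(2.998×10⁸)/(311×10⁻⁹) = 6.387×10⁻¹⁹ J.
Incident energy: 0.00509 kJ = 5.09 J.
Photons incident: 5.09 / 6.387×10⁻¹⁹ = 7.969×10¹⁸, i.e. 7.969×10¹⁸/6.022×10²³ = 1.323×10⁻⁵ mol.
Photons absorbed: 0.577 × 1.323×10⁻⁵ = 7.634×10⁻⁶ mol.
Φ = 6.13×10⁻⁶ mol / 7.634×10⁻⁶ mol photons = 0.80.

Φ = 0.80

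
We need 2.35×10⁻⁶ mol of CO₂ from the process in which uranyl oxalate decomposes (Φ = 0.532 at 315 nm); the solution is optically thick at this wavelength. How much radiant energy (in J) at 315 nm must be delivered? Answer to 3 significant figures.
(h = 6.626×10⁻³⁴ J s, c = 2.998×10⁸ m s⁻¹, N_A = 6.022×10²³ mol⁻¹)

Photons that must be absorbed: 2.35×10⁻⁶ / 0.532 = 4.417×10⁻⁶ mol.
Photon energy: hc/λ = 6.306×10⁻¹⁹ J; per mole, 3.797×10⁵ J mol⁻¹.
Energy required: 4.417×10⁻⁶ × 3.797×10⁵ = 1.68 J.

1.68 J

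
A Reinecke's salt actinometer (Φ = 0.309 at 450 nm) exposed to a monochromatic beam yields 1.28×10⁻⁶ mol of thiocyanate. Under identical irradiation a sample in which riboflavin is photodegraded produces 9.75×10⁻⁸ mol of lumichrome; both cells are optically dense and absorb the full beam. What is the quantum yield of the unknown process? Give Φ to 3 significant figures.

Photons absorbed by the actinometer: 1.28×10⁻⁶ / 0.309 = 4.142×10⁻⁶ mol.
Φ(unknown) = 9.75×10⁻⁸ / 4.142×10⁻⁶ = 0.0235.

Φ = 0.0235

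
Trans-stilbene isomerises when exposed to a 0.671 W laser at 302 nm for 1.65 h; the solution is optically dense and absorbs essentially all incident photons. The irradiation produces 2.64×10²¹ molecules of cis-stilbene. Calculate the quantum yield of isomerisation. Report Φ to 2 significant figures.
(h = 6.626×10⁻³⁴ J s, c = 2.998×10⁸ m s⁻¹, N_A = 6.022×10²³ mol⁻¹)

Φ = 0.44

Product: 2.64×10²¹ / 6.022×10²³ = 0.004384 mol.
Photon energy at 302 nm: hc/λ = (6.626×10⁻³⁴)(2.998×10⁸)/(302×10⁻⁹) = 6.578×10⁻¹⁹ J.
Energy delivered: (0.671 W)(5940 s) = 3986 J.
Photons incident: 3986 / 6.578×10⁻¹⁹ = 6.060×10²¹, i.e. 6.060×10²¹/6.022×10²³ = 0.01006 mol.
Φ = 0.004384 mol / 0.01006 mol photons = 0.44.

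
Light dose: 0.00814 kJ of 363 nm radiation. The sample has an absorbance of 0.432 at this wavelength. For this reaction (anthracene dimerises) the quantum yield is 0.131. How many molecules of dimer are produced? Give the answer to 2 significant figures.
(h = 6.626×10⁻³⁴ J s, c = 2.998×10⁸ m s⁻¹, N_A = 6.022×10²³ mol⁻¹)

1.2×10¹⁸ molecules

Photon energy at 363 nm: hc/λ = (6.626×10⁻³⁴)(2.998×10⁸)/(363×10⁻⁹) = 5.472×10⁻¹⁹ J.
Incident energy: 0.00814 kJ = 8.14 J.
Photons incident: 8.14 / 5.472×10⁻¹⁹ = 1.488×10¹⁹, i.e. 1.488×10¹⁹/6.022×10²³ = 2.471×10⁻⁵ mol.
Fraction absorbed: 1 − 10^(−0.432) = 0.6302.
Photons absorbed: 0.6302 × 2.471×10⁻⁵ = 1.557×10⁻⁵ mol.
Product: Φ × n_abs = 0.131 × 1.557×10⁻⁵ = 2.040×10⁻⁶ mol.
As a count: 2.040×10⁻⁶ × 6.022×10²³ = 1.2×10¹⁸.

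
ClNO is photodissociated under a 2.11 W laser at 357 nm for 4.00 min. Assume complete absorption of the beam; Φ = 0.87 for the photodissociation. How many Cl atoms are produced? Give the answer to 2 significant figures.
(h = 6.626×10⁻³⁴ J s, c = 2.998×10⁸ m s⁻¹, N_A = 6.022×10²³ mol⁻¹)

Photon energy at 357 nm: hc/λ = (6.626×10⁻³⁴)(2.998×10⁸)/(357×10⁻⁹) = 5.564×10⁻¹⁹ J.
Energy delivered: (2.11 W)(240 s) = 506.4 J.
Photons incident: 506.4 / 5.564×10⁻¹⁹ = 9.101×10²⁰, i.e. 9.101×10²⁰/6.022×10²³ = 0.001511 mol.
Product: Φ × n_abs = 0.87 × 0.001511 = 0.001315 mol.
As a count: 0.001315 × 6.022×10²³ = 7.9×10²⁰.

7.9×10²⁰ atoms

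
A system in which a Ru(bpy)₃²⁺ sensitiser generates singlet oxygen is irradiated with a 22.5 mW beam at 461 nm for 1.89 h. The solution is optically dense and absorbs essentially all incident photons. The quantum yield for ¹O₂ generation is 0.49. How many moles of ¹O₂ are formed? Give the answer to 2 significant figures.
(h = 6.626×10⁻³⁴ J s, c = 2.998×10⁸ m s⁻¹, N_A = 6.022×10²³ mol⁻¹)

Photon energy at 461 nm: hc/λ = (6.626×10⁻³⁴)(2.998×10⁸)/(461×10⁻⁹) = 4.309×10⁻¹⁹ J.
Energy delivered: (22.5 mW)(6804 s) = 153.1 J.
Photons incident: 153.1 / 4.309×10⁻¹⁹ = 3.553×10²⁰, i.e. 3.553×10²⁰/6.022×10²³ = 5.900×10⁻⁴ mol.
Product: Φ × n_abs = 0.49 × 5.900×10⁻⁴ = 2.891×10⁻⁴ mol.

2.9×10⁻⁴ mol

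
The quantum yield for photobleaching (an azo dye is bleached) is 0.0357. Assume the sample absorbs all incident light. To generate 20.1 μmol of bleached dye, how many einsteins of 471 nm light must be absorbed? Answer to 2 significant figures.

Product: 20.1 μmol = 2.01e-5 mol.
Photons that must be absorbed: 2.01e-5 / 0.0357 = 5.630e-4 mol.

5.6e-4 einstein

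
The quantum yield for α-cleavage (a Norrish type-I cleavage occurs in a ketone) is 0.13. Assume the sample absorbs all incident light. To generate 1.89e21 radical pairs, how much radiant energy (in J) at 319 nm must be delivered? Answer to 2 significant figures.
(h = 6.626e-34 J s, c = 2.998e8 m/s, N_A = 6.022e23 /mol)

9100 J

Product: 1.89e21 / 6.022e23 = 0.003138 mol.
Photons that must be absorbed: 0.003138 / 0.13 = 0.02414 mol.
Photon energy: hc/λ = 6.227e-19 J; per mole, 3.750e5 J mol⁻¹.
Energy required: 0.02414 × 3.750e5 = 9100 J.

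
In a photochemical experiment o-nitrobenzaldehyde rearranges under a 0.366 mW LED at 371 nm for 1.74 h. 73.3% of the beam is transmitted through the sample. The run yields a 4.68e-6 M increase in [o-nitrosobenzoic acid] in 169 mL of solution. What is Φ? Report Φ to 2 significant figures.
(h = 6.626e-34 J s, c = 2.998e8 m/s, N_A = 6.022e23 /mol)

Product: (4.68e-6 M)(0.169 L) = 7.909e-7 mol.
Photon energy at 371 nm: hc/λ = (6.626e-34)(2.998e8)/(371e-9) = 5.354e-19 J.
Energy delivered: (0.366 mW)(6264 s) = 2.293 J.
Photons incident: 2.293 / 5.354e-19 = 4.283e18, i.e. 4.283e18/6.022e23 = 7.112e-6 mol.
Fraction absorbed: 1 − 73.3/100 = 0.2670.
Photons absorbed: 0.2670 × 7.112e-6 = 1.899e-6 mol.
Φ = 7.909e-7 mol / 1.899e-6 mol photons = 0.42.

Φ = 0.42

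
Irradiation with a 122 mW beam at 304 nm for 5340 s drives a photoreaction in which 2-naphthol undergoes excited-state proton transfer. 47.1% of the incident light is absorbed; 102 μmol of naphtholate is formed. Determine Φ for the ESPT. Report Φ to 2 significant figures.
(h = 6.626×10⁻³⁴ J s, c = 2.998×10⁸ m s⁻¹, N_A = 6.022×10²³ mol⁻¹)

Product: 102 μmol = 1.02×10⁻⁴ mol.
Photon energy at 304 nm: hc/λ = (6.626×10⁻³⁴)(2.998×10⁸)/(304×10⁻⁹) = 6.534×10⁻¹⁹ J.
Energy delivered: (122 mW)(5340 s) = 651.5 J.
Photons incident: 651.5 / 6.534×10⁻¹⁹ = 9.971×10²⁰, i.e. 9.971×10²⁰/6.022×10²³ = 0.001656 mol.
Photons absorbed: 0.471 × 0.001656 = 7.800×10⁻⁴ mol.
Φ = 1.02×10⁻⁴ mol / 7.800×10⁻⁴ mol photons = 0.13.

Φ = 0.13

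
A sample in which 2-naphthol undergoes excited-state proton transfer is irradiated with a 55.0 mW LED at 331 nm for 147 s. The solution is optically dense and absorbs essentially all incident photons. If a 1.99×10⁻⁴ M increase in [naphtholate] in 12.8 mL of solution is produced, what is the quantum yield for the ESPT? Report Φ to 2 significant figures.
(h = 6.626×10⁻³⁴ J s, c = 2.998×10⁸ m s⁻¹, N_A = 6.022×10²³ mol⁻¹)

Product: (1.99×10⁻⁴ M)(0.0128 L) = 2.547×10⁻⁶ mol.
Photon energy at 331 nm: hc/λ = (6.626×10⁻³⁴)(2.998×10⁸)/(331×10⁻⁹) = 6.001×10⁻¹⁹ J.
Energy delivered: (55.0 mW)(147 s) = 8.085 J.
Photons incident: 8.085 / 6.001×10⁻¹⁹ = 1.347×10¹⁹, i.e. 1.347×10¹⁹/6.022×10²³ = 2.237×10⁻⁵ mol.
Φ = 2.547×10⁻⁶ mol / 2.237×10⁻⁵ mol photons = 0.11.

Φ = 0.11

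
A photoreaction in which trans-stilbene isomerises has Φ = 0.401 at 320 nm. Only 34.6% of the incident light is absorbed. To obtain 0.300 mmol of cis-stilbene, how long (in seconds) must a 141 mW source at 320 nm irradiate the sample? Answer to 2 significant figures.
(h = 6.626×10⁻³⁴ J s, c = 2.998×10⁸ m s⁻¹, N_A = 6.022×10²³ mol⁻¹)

t ≈ 5700 s

Product: 0.300 mmol = 3.00×10⁻⁴ mol.
Photons that must be absorbed: 3.00×10⁻⁴ / 0.401 = 7.481×10⁻⁴ mol.
Incident photons needed: 7.481×10⁻⁴ / 0.346 = 0.002162 mol.
Photon energy: hc/λ = 6.208×10⁻¹⁹ J; per mole, 3.738×10⁵ J mol⁻¹.
Energy required: 0.002162 × 3.738×10⁵ = 808.2 J.
Time: 808.2 J / 0.141 W = 5700 s.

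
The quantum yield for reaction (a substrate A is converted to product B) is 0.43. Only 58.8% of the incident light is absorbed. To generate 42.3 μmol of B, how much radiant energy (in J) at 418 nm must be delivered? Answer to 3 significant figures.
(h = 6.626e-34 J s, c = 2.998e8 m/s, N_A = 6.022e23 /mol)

47.9 J

Product: 42.3 μmol = 4.23e-5 mol.
Photons that must be absorbed: 4.23e-5 / 0.43 = 9.837e-5 mol.
Incident photons needed: 9.837e-5 / 0.588 = 1.673e-4 mol.
Photon energy: hc/λ = 4.752e-19 J; per mole, 2.862e5 J mol⁻¹.
Energy required: 1.673e-4 × 2.862e5 = 47.9 J.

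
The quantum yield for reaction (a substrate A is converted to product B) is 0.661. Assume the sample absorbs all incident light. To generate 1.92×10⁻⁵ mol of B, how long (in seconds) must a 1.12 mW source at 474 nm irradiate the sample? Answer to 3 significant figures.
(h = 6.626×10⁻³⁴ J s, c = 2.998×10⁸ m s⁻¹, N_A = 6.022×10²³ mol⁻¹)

t ≈ 6550 s

Photons that must be absorbed: 1.92×10⁻⁵ / 0.661 = 2.905×10⁻⁵ mol.
Photon energy: hc/λ = 4.191×10⁻¹⁹ J; per mole, 2.524×10⁵ J mol⁻¹.
Energy required: 2.905×10⁻⁵ × 2.524×10⁵ = 7.332 J.
Time: 7.332 J / 0.00112 W = 6550 s.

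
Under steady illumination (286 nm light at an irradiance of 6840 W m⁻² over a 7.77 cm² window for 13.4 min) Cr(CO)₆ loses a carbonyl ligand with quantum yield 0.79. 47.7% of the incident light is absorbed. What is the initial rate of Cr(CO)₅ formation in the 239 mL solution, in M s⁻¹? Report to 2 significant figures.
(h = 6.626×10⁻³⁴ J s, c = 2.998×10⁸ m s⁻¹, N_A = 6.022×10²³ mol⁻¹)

Photon energy at 286 nm: hc/λ = (6.626×10⁻³⁴)(2.998×10⁸)/(286×10⁻⁹) = 6.946×10⁻¹⁹ J.
Energy delivered: (6840 W m⁻²)(7.77×10⁻⁴ m²)(804 s) = 4273 J.
Photons incident: 4273 / 6.946×10⁻¹⁹ = 6.152×10²¹, i.e. 6.152×10²¹/6.022×10²³ = 0.01022 mol.
Photons absorbed: 0.477 × 0.01022 = 0.004875 mol.
Product formed: 0.79 × 0.004875 = 0.003851 mol.
Rate: 0.003851 mol / (804 s × 0.239 L) = 2.0×10⁻⁵ M s⁻¹.

2.0×10⁻⁵ M s⁻¹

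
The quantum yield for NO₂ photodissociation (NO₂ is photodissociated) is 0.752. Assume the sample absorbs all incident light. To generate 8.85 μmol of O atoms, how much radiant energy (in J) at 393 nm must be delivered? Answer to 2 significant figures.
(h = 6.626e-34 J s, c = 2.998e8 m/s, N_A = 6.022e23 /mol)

3.6 J

Product: 8.85 μmol = 8.85e-6 mol.
Photons that must be absorbed: 8.85e-6 / 0.752 = 1.177e-5 mol.
Photon energy: hc/λ = 5.055e-19 J; per mole, 3.044e5 J mol⁻¹.
Energy required: 1.177e-5 × 3.044e5 = 3.6 J.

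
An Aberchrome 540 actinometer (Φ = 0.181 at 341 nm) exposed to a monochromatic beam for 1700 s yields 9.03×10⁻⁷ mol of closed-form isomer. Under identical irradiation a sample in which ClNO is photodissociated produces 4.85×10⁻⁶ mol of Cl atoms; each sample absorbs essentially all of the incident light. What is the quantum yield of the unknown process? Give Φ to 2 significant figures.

Photons absorbed by the actinometer: 9.03×10⁻⁷ / 0.181 = 4.989×10⁻⁶ mol.
Φ(unknown) = 4.85×10⁻⁶ / 4.989×10⁻⁶ = 0.97.

Φ = 0.97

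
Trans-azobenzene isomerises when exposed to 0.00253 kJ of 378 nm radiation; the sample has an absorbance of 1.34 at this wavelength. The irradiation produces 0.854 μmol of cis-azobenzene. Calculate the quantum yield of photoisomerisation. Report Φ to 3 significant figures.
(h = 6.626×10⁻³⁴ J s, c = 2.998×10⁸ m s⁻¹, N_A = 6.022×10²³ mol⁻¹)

Product: 0.854 μmol = 8.54×10⁻⁷ mol.
Photon energy at 378 nm: hc/λ = (6.626×10⁻³⁴)(2.998×10⁸)/(378×10⁻⁹) = 5.255×10⁻¹⁹ J.
Incident energy: 0.00253 kJ = 2.53 J.
Photons incident: 2.53 / 5.255×10⁻¹⁹ = 4.814×10¹⁸, i.e. 4.814×10¹⁸/6.022×10²³ = 7.994×10⁻⁶ mol.
Fraction absorbed: 1 − 10^(−1.34) = 0.9543.
Photons absorbed: 0.9543 × 7.994×10⁻⁶ = 7.629×10⁻⁶ mol.
Φ = 8.54×10⁻⁷ mol / 7.629×10⁻⁶ mol photons = 0.112.

Φ = 0.112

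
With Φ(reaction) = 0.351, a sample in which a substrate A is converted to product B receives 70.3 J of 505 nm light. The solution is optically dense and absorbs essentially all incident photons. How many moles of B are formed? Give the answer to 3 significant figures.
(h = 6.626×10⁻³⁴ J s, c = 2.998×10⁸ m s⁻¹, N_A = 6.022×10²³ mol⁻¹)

1.04×10⁻⁴ mol

Photon energy at 505 nm: hc/λ = (6.626×10⁻³⁴)(2.998×10⁸)/(505×10⁻⁹) = 3.934×10⁻¹⁹ J.
Photons incident: 70.3 / 3.934×10⁻¹⁹ = 1.787×10²⁰, i.e. 1.787×10²⁰/6.022×10²³ = 2.967×10⁻⁴ mol.
Product: Φ × n_abs = 0.351 × 2.967×10⁻⁴ = 1.041×10⁻⁴ mol.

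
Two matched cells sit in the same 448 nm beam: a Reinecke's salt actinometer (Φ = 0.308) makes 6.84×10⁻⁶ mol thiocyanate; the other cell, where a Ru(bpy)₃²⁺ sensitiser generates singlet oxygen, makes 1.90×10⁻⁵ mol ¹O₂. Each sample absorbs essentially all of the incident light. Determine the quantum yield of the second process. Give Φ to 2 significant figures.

Φ = 0.86

Photons absorbed by the actinometer: 6.84×10⁻⁶ / 0.308 = 2.221×10⁻⁵ mol.
Φ(unknown) = 1.90×10⁻⁵ / 2.221×10⁻⁵ = 0.86.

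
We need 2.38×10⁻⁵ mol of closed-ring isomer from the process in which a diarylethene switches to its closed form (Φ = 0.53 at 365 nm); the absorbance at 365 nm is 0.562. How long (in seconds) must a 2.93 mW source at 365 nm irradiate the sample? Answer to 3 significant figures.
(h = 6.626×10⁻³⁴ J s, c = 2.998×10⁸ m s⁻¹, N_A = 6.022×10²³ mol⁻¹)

t ≈ 6920 s

Photons that must be absorbed: 2.38×10⁻⁵ / 0.53 = 4.491×10⁻⁵ mol.
Fraction absorbed: 1 − 10^(−0.562) = 0.7258.
Incident photons needed: 4.491×10⁻⁵ / 0.7258 = 6.188×10⁻⁵ mol.
Photon energy: hc/λ = 5.442×10⁻¹⁹ J; per mole, 3.277×10⁵ J mol⁻¹.
Energy required: 6.188×10⁻⁵ × 3.277×10⁵ = 20.28 J.
Time: 20.28 J / 0.00293 W = 6920 s.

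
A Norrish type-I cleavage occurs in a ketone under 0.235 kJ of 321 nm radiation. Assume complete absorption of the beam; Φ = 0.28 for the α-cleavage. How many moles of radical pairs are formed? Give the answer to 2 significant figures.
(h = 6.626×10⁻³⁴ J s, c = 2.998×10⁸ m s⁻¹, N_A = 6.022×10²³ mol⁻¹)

Photon energy at 321 nm: hc/λ = (6.626×10⁻³⁴)(2.998×10⁸)/(321×10⁻⁹) = 6.188×10⁻¹⁹ J.
Incident energy: 0.235 kJ = 235 J.
Photons incident: 235 / 6.188×10⁻¹⁹ = 3.798×10²⁰, i.e. 3.798×10²⁰/6.022×10²³ = 6.307×10⁻⁴ mol.
Product: Φ × n_abs = 0.28 × 6.307×10⁻⁴ = 1.766×10⁻⁴ mol.

1.8×10⁻⁴ mol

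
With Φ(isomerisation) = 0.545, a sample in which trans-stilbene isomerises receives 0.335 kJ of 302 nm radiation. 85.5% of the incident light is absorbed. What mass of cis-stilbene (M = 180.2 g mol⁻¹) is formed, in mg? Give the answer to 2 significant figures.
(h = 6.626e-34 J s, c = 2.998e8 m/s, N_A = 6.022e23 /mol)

71 mg

Photon energy at 302 nm: hc/λ = (6.626e-34)(2.998e8)/(302e-9) = 6.578e-19 J.
Incident energy: 0.335 kJ = 335 J.
Photons incident: 335 / 6.578e-19 = 5.093e20, i.e. 5.093e20/6.022e23 = 8.457e-4 mol.
Photons absorbed: 0.855 × 8.457e-4 = 7.231e-4 mol.
Product: Φ × n_abs = 0.545 × 7.231e-4 = 3.941e-4 mol.
Mass: 3.941e-4 × 180.2 = 0.07102 g = 71 mg.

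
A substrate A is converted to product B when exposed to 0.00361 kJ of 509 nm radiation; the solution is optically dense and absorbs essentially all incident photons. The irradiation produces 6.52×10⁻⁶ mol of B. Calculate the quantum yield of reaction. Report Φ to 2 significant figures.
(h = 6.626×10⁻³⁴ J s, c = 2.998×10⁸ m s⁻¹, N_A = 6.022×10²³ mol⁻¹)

Φ = 0.42

Photon energy at 509 nm: hc/λ = (6.626×10⁻³⁴)(2.998×10⁸)/(509×10⁻⁹) = 3.903×10⁻¹⁹ J.
Incident energy: 0.00361 kJ = 3.61 J.
Photons incident: 3.61 / 3.903×10⁻¹⁹ = 9.249×10¹⁸, i.e. 9.249×10¹⁸/6.022×10²³ = 1.536×10⁻⁵ mol.
Φ = 6.52×10⁻⁶ mol / 1.536×10⁻⁵ mol photons = 0.42.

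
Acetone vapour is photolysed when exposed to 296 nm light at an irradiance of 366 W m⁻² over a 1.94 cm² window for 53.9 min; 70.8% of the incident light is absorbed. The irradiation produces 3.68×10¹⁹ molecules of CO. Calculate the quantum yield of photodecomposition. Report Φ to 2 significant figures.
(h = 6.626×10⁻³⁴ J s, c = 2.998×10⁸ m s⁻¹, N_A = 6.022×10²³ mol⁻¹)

Φ = 0.15

Product: 3.68×10¹⁹ / 6.022×10²³ = 6.111×10⁻⁵ mol.
Photon energy at 296 nm: hc/λ = (6.626×10⁻³⁴)(2.998×10⁸)/(296×10⁻⁹) = 6.711×10⁻¹⁹ J.
Energy delivered: (366 W m⁻²)(1.94×10⁻⁴ m²)(3234 s) = 229.6 J.
Photons incident: 229.6 / 6.711×10⁻¹⁹ = 3.421×10²⁰, i.e. 3.421×10²⁰/6.022×10²³ = 5.681×10⁻⁴ mol.
Photons absorbed: 0.708 × 5.681×10⁻⁴ = 4.022×10⁻⁴ mol.
Φ = 6.111×10⁻⁵ mol / 4.022×10⁻⁴ mol photons = 0.15.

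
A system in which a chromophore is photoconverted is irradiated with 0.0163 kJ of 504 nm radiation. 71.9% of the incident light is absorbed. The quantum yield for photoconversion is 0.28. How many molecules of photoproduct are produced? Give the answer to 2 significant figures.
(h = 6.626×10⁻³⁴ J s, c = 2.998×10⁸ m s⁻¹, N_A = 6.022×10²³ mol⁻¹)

8.3×10¹⁸ molecules

Photon energy at 504 nm: hc/λ = (6.626×10⁻³⁴)(2.998×10⁸)/(504×10⁻⁹) = 3.941×10⁻¹⁹ J.
Incident energy: 0.0163 kJ = 16.3 J.
Photons incident: 16.3 / 3.941×10⁻¹⁹ = 4.136×10¹⁹, i.e. 4.136×10¹⁹/6.022×10²³ = 6.868×10⁻⁵ mol.
Photons absorbed: 0.719 × 6.868×10⁻⁵ = 4.938×10⁻⁵ mol.
Product: Φ × n_abs = 0.28 × 4.938×10⁻⁵ = 1.383×10⁻⁵ mol.
As a count: 1.383×10⁻⁵ × 6.022×10²³ = 8.3×10¹⁸.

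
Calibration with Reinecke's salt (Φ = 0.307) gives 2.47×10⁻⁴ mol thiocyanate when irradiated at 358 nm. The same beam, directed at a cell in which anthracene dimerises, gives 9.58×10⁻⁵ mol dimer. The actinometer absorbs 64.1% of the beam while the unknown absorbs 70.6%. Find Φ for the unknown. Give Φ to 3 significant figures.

Photons absorbed by the actinometer: 2.47×10⁻⁴ / 0.307 = 8.046×10⁻⁴ mol.
Incident flux: 8.046×10⁻⁴ / 0.641 = 0.001255 einstein.
Absorbed by unknown: 0.706 × 0.001255 = 8.860×10⁻⁴ mol.
Φ(unknown) = 9.58×10⁻⁵ / 8.860×10⁻⁴ = 0.108.

Φ = 0.108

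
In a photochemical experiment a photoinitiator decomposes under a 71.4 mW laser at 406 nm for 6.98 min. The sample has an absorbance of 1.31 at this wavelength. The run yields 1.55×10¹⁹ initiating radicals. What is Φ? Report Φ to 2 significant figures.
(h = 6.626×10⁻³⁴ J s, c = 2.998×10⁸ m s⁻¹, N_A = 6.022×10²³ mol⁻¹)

Product: 1.55×10¹⁹ / 6.022×10²³ = 2.574×10⁻⁵ mol.
Photon energy at 406 nm: hc/λ = (6.626×10⁻³⁴)(2.998×10⁸)/(406×10⁻⁹) = 4.893×10⁻¹⁹ J.
Energy delivered: (71.4 mW)(418.8 s) = 29.90 J.
Photons incident: 29.90 / 4.893×10⁻¹⁹ = 6.111×10¹⁹, i.e. 6.111×10¹⁹/6.022×10²³ = 1.015×10⁻⁴ mol.
Fraction absorbed: 1 − 10^(−1.31) = 0.9510.
Photons absorbed: 0.9510 × 1.015×10⁻⁴ = 9.653×10⁻⁵ mol.
Φ = 2.574×10⁻⁵ mol / 9.653×10⁻⁵ mol photons = 0.27.

Φ = 0.27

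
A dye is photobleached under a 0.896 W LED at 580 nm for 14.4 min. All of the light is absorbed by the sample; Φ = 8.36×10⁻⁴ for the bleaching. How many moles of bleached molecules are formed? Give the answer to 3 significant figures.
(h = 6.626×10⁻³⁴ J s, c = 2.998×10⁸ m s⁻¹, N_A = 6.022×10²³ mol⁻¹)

Photon energy at 580 nm: hc/λ = (6.626×10⁻³⁴)(2.998×10⁸)/(580×10⁻⁹) = 3.425×10⁻¹⁹ J.
Energy delivered: (0.896 W)(864 s) = 774.1 J.
Photons incident: 774.1 / 3.425×10⁻¹⁹ = 2.260×10²¹, i.e. 2.260×10²¹/6.022×10²³ = 0.003753 mol.
Product: Φ × n_abs = 8.36×10⁻⁴ × 0.003753 = 3.138×10⁻⁶ mol.

3.14×10⁻⁶ mol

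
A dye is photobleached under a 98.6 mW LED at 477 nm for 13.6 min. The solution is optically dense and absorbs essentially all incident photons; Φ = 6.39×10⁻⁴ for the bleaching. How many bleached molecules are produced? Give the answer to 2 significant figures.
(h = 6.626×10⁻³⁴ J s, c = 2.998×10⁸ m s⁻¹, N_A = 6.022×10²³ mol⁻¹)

1.2×10¹⁷ bleached molecules

Photon energy at 477 nm: hc/λ = (6.626×10⁻³⁴)(2.998×10⁸)/(477×10⁻⁹) = 4.165×10⁻¹⁹ J.
Energy delivered: (98.6 mW)(816 s) = 80.46 J.
Photons incident: 80.46 / 4.165×10⁻¹⁹ = 1.932×10²⁰, i.e. 1.932×10²⁰/6.022×10²³ = 3.208×10⁻⁴ mol.
Product: Φ × n_abs = 6.39×10⁻⁴ × 3.208×10⁻⁴ = 2.050×10⁻⁷ mol.
As a count: 2.050×10⁻⁷ × 6.022×10²³ = 1.2×10¹⁷.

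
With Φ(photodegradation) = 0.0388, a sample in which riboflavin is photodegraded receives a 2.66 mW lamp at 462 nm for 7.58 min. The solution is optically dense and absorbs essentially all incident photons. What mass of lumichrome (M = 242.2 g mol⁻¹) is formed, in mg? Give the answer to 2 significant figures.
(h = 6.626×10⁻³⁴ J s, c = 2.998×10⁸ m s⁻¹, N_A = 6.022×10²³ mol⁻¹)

Photon energy at 462 nm: hc/λ = (6.626×10⁻³⁴)(2.998×10⁸)/(462×10⁻⁹) = 4.300×10⁻¹⁹ J.
Energy delivered: (2.66 mW)(454.8 s) = 1.210 J.
Photons incident: 1.210 / 4.300×10⁻¹⁹ = 2.814×10¹⁸, i.e. 2.814×10¹⁸/6.022×10²³ = 4.673×10⁻⁶ mol.
Product: Φ × n_abs = 0.0388 × 4.673×10⁻⁶ = 1.813×10⁻⁷ mol.
Mass: 1.813×10⁻⁷ × 242.2 = 4.391×10⁻⁵ g = 0.044 mg.

0.044 mg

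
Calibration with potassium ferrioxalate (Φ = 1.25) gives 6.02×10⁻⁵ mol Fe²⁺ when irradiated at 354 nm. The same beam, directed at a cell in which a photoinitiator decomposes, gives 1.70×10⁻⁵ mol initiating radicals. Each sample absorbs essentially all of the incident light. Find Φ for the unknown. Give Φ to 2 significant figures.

Photons absorbed by the actinometer: 6.02×10⁻⁵ / 1.25 = 4.816×10⁻⁵ mol.
Φ(unknown) = 1.70×10⁻⁵ / 4.816×10⁻⁵ = 0.35.

Φ = 0.35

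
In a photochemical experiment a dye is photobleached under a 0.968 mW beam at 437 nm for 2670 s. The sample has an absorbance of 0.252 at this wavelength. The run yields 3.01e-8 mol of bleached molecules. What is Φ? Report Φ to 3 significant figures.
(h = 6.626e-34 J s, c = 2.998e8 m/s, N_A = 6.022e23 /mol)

Φ = 0.00724

Photon energy at 437 nm: hc/λ = (6.626e-34)(2.998e8)/(437e-9) = 4.546e-19 J.
Energy delivered: (0.968 mW)(2670 s) = 2.585 J.
Photons incident: 2.585 / 4.546e-19 = 5.686e18, i.e. 5.686e18/6.022e23 = 9.442e-6 mol.
Fraction absorbed: 1 − 10^(−0.252) = 0.4402.
Photons absorbed: 0.4402 × 9.442e-6 = 4.156e-6 mol.
Φ = 3.01e-8 mol / 4.156e-6 mol photons = 0.00724.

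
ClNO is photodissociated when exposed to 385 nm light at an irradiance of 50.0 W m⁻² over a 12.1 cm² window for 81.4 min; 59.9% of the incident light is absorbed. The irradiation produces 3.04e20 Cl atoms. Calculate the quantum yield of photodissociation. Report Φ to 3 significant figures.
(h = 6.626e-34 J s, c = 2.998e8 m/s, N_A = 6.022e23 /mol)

Product: 3.04e20 / 6.022e23 = 5.048e-4 mol.
Photon energy at 385 nm: hc/λ = (6.626e-34)(2.998e8)/(385e-9) = 5.160e-19 J.
Energy delivered: (50.0 W m⁻²)(12.1e-4 m²)(4884 s) = 295.5 J.
Photons incident: 295.5 / 5.160e-19 = 5.727e20, i.e. 5.727e20/6.022e23 = 9.510e-4 mol.
Photons absorbed: 0.599 × 9.510e-4 = 5.696e-4 mol.
Φ = 5.048e-4 mol / 5.696e-4 mol photons = 0.886.

Φ = 0.886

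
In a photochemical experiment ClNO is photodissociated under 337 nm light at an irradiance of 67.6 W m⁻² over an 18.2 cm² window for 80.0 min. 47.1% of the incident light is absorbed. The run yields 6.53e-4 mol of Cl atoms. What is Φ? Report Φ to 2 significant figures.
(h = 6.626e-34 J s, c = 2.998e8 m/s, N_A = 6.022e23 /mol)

Φ = 0.83

Photon energy at 337 nm: hc/λ = (6.626e-34)(2.998e8)/(337e-9) = 5.895e-19 J.
Energy delivered: (67.6 W m⁻²)(18.2e-4 m²)(4800 s) = 590.6 J.
Photons incident: 590.6 / 5.895e-19 = 1.002e21, i.e. 1.002e21/6.022e23 = 0.001664 mol.
Photons absorbed: 0.471 × 0.001664 = 7.837e-4 mol.
Φ = 6.53e-4 mol / 7.837e-4 mol photons = 0.83.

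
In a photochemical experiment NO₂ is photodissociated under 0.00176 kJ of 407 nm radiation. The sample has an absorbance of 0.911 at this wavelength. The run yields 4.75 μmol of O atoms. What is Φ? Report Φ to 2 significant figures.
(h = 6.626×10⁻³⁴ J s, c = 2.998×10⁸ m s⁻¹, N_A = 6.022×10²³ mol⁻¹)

Φ = 0.90

Product: 4.75 μmol = 4.75×10⁻⁶ mol.
Photon energy at 407 nm: hc/λ = (6.626×10⁻³⁴)(2.998×10⁸)/(407×10⁻⁹) = 4.881×10⁻¹⁹ J.
Incident energy: 0.00176 kJ = 1.76 J.
Photons incident: 1.76 / 4.881×10⁻¹⁹ = 3.606×10¹⁸, i.e. 3.606×10¹⁸/6.022×10²³ = 5.988×10⁻⁶ mol.
Fraction absorbed: 1 − 10^(−0.911) = 0.8773.
Photons absorbed: 0.8773 × 5.988×10⁻⁶ = 5.253×10⁻⁶ mol.
Φ = 4.75×10⁻⁶ mol / 5.253×10⁻⁶ mol photons = 0.90.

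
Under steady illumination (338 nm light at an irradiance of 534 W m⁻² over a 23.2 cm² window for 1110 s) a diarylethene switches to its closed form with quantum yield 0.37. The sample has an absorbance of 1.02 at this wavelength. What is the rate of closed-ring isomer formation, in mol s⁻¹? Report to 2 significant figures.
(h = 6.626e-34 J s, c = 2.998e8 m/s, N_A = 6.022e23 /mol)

Photon energy at 338 nm: hc/λ = (6.626e-34)(2.998e8)/(338e-9) = 5.877e-19 J.
Energy delivered: (534 W m⁻²)(23.2e-4 m²)(1110 s) = 1375 J.
Photons incident: 1375 / 5.877e-19 = 2.340e21, i.e. 2.340e21/6.022e23 = 0.003886 mol.
Fraction absorbed: 1 − 10^(−1.02) = 0.9045.
Photons absorbed: 0.9045 × 0.003886 = 0.003515 mol.
Product formed: 0.37 × 0.003515 = 0.001301 mol.
Rate: 0.001301 / 1110 s = 1.2e-6 mol s⁻¹.

1.2e-6 mol s⁻¹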